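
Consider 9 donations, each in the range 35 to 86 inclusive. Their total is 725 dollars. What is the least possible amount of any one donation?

37

Minimizing one value means maximizing the remaining 8.
The other 8 contribute at most 8 × 86 = 688, leaving at least 725 − 688 = 37.
Since 37 ≥ 35, this is achievable: one at 37 and 8 at 86.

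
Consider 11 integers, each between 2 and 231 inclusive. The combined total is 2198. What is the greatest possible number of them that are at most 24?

1

Suppose k of them are at most 24. Those contribute at most 24 each and the rest at most 231 each.
So the total is at most 24k + 231(11 − k) = 2541 − 207k. This must still be ≥ 2198, so k ≤ 1.
k = 1 is achieved by 1 value at 24 and 10 at 231, total 2334; lower one of the 231's by 136 (still > 24) to reach 2198.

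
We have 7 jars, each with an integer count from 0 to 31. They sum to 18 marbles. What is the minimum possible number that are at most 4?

4

Each value above 4 is at least 5, contributing at least 5 − 0 = 5 above the floor 0.
The sum exceeds the floor total 0 by 18, so at most ⌊18/5⌋ = 3 exceed 4, and at least 4 are ≤ 4.
Exactly 4 works: 4 values at 0 and 3 at 5 total 15; raise one of the low values by 3 (still ≤ 4) to hit 18.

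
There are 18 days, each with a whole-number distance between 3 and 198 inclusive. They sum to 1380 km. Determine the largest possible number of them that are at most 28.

Each value at 28 or below falls at least 198 − 28 = 170 short of the ceiling 198.
The ceiling total is 18 × 198 = 3564, and we need 1380, so at most ⌊(3564 − 1380)/170⌋ = 12 can be that low.
k = 12 is achieved by 12 values at 28 and 6 at 198, total 1524; lower one of the 198's by 144 (still > 28) to reach 1380.

12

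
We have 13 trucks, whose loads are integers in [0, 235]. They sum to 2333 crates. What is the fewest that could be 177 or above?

If only k of them are at least 177, the other 13 − k are at most 176, so the total is at most k·235 + (13 − k)·176.
This must reach 2333, so k·235 + (13 − k)·176 ≥ 2333, giving k ≥ 1.
Exactly 1 works: 1 value at 235 and 12 at 176 total 2347; lower one of the high values by 14 (still ≥ 177) to hit 2333.

1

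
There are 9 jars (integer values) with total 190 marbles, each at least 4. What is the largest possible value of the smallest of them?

The 9 values sum to 190, so their minimum is at most ⌊190/9⌋ = 21.
Achievable: 8 of them at 21 and 1 at 22 total 190.

21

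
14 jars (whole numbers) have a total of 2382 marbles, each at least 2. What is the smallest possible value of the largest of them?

The 14 values sum to 2382, so their maximum is at least ⌈2382/14⌉ = 171.
Achievable: 2 of them at 171 and 12 at 170 total 2382.

171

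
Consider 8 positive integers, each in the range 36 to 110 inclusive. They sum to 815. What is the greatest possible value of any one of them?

Maximizing one value means minimizing the remaining 7.
The other 7 contribute at least 7 × 36 = 252, leaving at most 815 − 252 = 563.
But each integer is capped at 110, so the maximum is 110.
Achievable: one at 110 and the other 7 totalling 705, which fits since 7 × 36 ≤ 705 ≤ 7 × 110.

110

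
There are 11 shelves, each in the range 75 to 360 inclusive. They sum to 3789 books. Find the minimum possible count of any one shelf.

189

To make one shelf as small as possible, make the other 10 as large as possible.
The other 10 contribute at most 10 × 360 = 3600, leaving at least 3789 − 3600 = 189.
Since 189 ≥ 75, this is achievable: one at 189 and 10 at 360.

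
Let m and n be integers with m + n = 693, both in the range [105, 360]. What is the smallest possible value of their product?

mn = m(693 − m) is concave in m, so over [333, 360] it is minimized at an endpoint.
The extreme feasible split is m = 333, n = 360, giving mn = 119880.

119880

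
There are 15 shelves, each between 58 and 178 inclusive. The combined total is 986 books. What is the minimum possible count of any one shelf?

To make one shelf as small as possible, make the other 14 as large as possible.
The other 14 can take up 14 × 178 = 2492 ≥ 986 − 58, so one shelf can sit at its floor of 58.
Achievable: one at 58 and the other 14 totalling 928, which fits since 14 × 58 ≤ 928 ≤ 14 × 178.

58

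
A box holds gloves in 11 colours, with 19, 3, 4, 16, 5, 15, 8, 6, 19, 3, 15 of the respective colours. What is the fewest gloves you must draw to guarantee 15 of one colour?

100

In the worst case you take as many as possible of each colour without reaching 15: 14 + 3 + 4 + 14 + 5 + 14 + 8 + 6 + 14 + 3 + 14 = 99.
The next one must give 15 of some colour, so 99 + 1 = 100.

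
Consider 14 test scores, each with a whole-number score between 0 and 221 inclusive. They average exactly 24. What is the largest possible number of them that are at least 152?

2

The total is 14 × 24 = 336.
With k values at 152 or above and the rest at least 0, the sum is at least 0 + 152k.
Since the sum is 336, we need 152k ≤ 336, i.e. k ≤ 2.
k = 2 is achieved by 2 values at 152 and 12 at 0, total 304; add 32 to one value (staying below 152) to reach 336.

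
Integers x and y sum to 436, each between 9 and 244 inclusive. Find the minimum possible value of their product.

For a fixed sum, xy is smallest when x and y are as far apart as possible.
The extreme feasible split is x = 192, y = 244, giving xy = 46848.

46848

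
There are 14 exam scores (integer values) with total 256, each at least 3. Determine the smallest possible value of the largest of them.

19

If every one of the 14 were at most 18, the total would be at most 14 × 18 = 252 < 256.
Taking 10 copies of 18 and 4 copies of 19 gives exactly 256, so 19 is attained.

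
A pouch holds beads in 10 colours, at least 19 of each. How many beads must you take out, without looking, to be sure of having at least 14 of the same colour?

131

In the worst case you draw 13 of each of the 10 colours: 10 × 13 = 130.
One more forces 14 of some colour, so 130 + 1 = 131.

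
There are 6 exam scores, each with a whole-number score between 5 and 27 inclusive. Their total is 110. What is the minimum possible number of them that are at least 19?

Each value short of 19 is at most 18, costing at least 27 − 18 = 9 against the maximum total of 162.
We can afford to lose at most 162 − 110 = 52, so at most ⌊52/9⌋ = 5 fall short, and at least 1 are ≥ 19.
Exactly 1 works: 1 value at 27 and 5 at 18 total 117; lower one of the high values by 7 (still ≥ 19) to hit 110.

1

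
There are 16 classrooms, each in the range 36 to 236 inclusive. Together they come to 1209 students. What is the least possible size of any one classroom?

Minimizing one value means maximizing the remaining 15.
The other 15 can take up 15 × 236 = 3540 ≥ 1209 − 36, so one classroom can sit at its floor of 36.
Achievable: one at 36 and the other 15 totalling 1173, which fits since 15 × 36 ≤ 1173 ≤ 15 × 236.

36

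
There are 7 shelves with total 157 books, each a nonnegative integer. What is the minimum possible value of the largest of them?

The average is 157/7 > 22, so not all 7 can be 22 or less; the largest is ≥ 23.
Achievable: 3 of them at 23 and 4 at 22 total 157.

23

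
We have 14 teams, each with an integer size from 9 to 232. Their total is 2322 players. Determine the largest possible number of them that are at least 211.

With k values at 211 or above and the rest at least 9, the sum is at least 126 + 202k.
Since the sum is 2322, we need 202k ≤ 2196, i.e. k ≤ 10.
k = 10 is achieved by 10 values at 211 and 4 at 9, total 2146; add 176 to one value (staying below 211) to reach 2322.

10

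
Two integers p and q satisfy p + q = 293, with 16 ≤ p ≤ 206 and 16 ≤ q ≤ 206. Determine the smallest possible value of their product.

For a fixed sum, pq is smallest when p and q are as far apart as possible.
At the endpoint p = 87, q = 293 − 87 = 206, so pq = 87 × 206 = 17922.

17922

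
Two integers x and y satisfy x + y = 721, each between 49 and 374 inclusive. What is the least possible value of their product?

For a fixed sum, xy is smallest when x and y are as far apart as possible.
The extreme feasible split is x = 347, y = 374, giving xy = 129778.

129778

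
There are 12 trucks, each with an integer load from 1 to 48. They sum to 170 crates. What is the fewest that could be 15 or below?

2

Let j be the number exceeding 15. Then the total is ≥ 16·j + 1·(12 − j) = 12 + 15j.
So 15j ≤ 158 and j ≤ 10; hence at least 12 − 10 = 2 are ≤ 15.
Exactly 2 works: 2 values at 1 and 10 at 16 total 162; raise one of the low values by 8 (still ≤ 15) to hit 170.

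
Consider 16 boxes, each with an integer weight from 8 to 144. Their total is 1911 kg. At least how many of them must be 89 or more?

9

Each value short of 89 is at most 88, costing at least 144 − 88 = 56 against the maximum total of 2304.
We can afford to lose at most 2304 − 1911 = 393, so at most ⌊393/56⌋ = 7 fall short, and at least 9 are ≥ 89.
Exactly 9 works: 9 values at 144 and 7 at 88 total 1912; lower one of the high values by 1 (still ≥ 89) to hit 1911.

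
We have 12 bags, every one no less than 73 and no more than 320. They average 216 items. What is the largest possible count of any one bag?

320

To make one bag as large as possible, make the other 11 as small as possible.
The total is 12 × 216 = 2592.
The other 11 contribute at least 11 × 73 = 803, leaving at most 2592 − 803 = 1789.
But each bag is capped at 320, so the maximum is 320.
Achievable: one at 320 and the other 11 totalling 2272, which fits since 11 × 73 ≤ 2272 ≤ 11 × 320.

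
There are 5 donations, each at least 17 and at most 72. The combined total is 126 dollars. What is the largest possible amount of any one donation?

Maximizing one value means minimizing the remaining 4.
The other 4 contribute at least 4 × 17 = 68, leaving at most 126 − 68 = 58.
Since 58 ≤ 72, this is achievable: one at 58 and 4 at 17.

58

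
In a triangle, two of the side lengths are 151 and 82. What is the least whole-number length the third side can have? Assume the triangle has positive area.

70

The third side must exceed |151 − 82| = 69.
The smallest integer above 69 is 70.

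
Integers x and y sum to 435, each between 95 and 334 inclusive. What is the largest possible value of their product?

xy = x(435 − x) is maximized when x is as near 435/2 as the bounds allow.
Taking x = 217 and y = 218 (both in [95, 334]) gives xy = 47306.

47306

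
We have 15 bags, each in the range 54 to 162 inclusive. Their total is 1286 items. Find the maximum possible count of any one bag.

162

Maximizing one value means minimizing the remaining 14.
The other 14 contribute at least 14 × 54 = 756, leaving at most 1286 − 756 = 530.
But each bag is capped at 162, so the maximum is 162.
Achievable: one at 162 and the other 14 totalling 1124, which fits since 14 × 54 ≤ 1124 ≤ 14 × 162.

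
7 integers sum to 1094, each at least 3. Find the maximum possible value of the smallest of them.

156

The 7 values sum to 1094, so their minimum is at most ⌊1094/7⌋ = 156.
Taking 5 copies of 156 and 2 copies of 157 gives exactly 1094, so 156 is attained.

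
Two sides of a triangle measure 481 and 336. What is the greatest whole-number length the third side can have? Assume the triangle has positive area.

816

The third side must be less than 481 + 336 = 817.
The largest integer below 817 is 816.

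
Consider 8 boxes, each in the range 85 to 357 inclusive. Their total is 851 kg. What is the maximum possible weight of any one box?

Maximizing one value means minimizing the remaining 7.
The other 7 contribute at least 7 × 85 = 595, leaving at most 851 − 595 = 256.
Since 256 ≤ 357, this is achievable: one at 256 and 7 at 85.

256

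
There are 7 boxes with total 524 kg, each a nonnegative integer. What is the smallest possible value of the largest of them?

75

Some value must be at least ⌈524/7⌉ = 75, since 7 × 74 = 518 < 524.
Taking 1 copy of 74 and 6 copies of 75 gives exactly 524, so 75 is attained.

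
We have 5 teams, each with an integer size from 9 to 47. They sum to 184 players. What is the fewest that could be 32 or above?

If only k of them are at least 32, the other 5 − k are at most 31, so the total is at most k·47 + (5 − k)·31.
This must reach 184, so k·47 + (5 − k)·31 ≥ 184, giving k ≥ 2.
Exactly 2 works: 2 values at 47 and 3 at 31 total 187; lower one of the high values by 3 (still ≥ 32) to hit 184.

2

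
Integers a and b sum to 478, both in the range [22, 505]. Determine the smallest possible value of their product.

10032

Since a + b is fixed, pushing one of them to its bound minimizes the product.
At the endpoint a = 22, b = 478 − 22 = 456, so ab = 22 × 456 = 10032.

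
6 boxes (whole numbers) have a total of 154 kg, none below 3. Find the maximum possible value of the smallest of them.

25

If every one of the 6 were at least 26, the total would be at least 6 × 26 = 156 > 154.
Taking 2 copies of 25 and 4 copies of 26 gives exactly 154, so 25 is attained.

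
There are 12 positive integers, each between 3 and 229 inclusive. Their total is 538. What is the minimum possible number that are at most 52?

2

If only k of them are at most 52, the other 12 − k are at least 53, so the total is at least (12 − k)·53 + k·3.
This is ≤ 538, so (12 − k)·53 + 3k ≤ 538, which gives k ≥ 2.
Exactly 2 works: 2 values at 3 and 10 at 53 total 536; raise one of the low values by 2 (still ≤ 52) to hit 538.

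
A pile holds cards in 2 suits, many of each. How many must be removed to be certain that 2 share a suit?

In the worst case you draw 1 of each of the 2 suits: 2 × 1 = 2.
One more forces 2 of some suit, so 2 + 1 = 3.

3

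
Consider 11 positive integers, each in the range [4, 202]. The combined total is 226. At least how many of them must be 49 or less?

8

Let j be the number exceeding 49. Then the total is ≥ 50·j + 4·(11 − j) = 44 + 46j.
So 46j ≤ 182 and j ≤ 3; hence at least 11 − 3 = 8 are ≤ 49.
Exactly 8 works: 8 values at 4 and 3 at 50 total 182; raise one of the low values by 44 (still ≤ 49) to hit 226.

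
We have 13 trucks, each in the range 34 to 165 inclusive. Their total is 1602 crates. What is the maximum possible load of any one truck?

165

Maximizing one value means minimizing the remaining 12.
The other 12 contribute at least 12 × 34 = 408, leaving at most 1602 − 408 = 1194.
But each truck is capped at 165, so the maximum is 165.
Achievable: one at 165 and the other 12 totalling 1437, which fits since 12 × 34 ≤ 1437 ≤ 12 × 165.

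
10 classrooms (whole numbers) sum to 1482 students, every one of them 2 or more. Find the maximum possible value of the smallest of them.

148

The average is 1482/10 < 149, so some value is ≤ 148.
Taking 8 copies of 148 and 2 copies of 149 gives exactly 1482, so 148 is attained.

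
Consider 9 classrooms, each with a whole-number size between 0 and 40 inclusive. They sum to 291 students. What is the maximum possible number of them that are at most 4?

1

Each value at 4 or below falls at least 40 − 4 = 36 short of the ceiling 40.
The ceiling total is 9 × 40 = 360, and we need 291, so at most ⌊(360 − 291)/36⌋ = 1 can be that low.
k = 1 is achieved by 1 value at 4 and 8 at 40, total 324; lower one of the 40's by 33 (still > 4) to reach 291.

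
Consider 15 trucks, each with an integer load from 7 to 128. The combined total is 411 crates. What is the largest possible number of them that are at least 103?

Suppose k of them are at least 103. Those contribute at least 103 each and the other 15 − k at least 7 each.
So the total is at least 103k + 7(15 − k) = 105 + 96k. This must be ≤ 411, giving k ≤ 3.
k = 3 is achieved by 3 values at 103 and 12 at 7, total 393; add 18 to one value (staying below 103) to reach 411.

3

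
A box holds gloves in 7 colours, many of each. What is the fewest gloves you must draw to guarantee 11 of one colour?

71

In the worst case you draw 10 of each of the 7 colours: 7 × 10 = 70.
One more forces 11 of some colour, so 70 + 1 = 71.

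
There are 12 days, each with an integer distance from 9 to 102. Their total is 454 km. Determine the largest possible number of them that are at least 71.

Suppose k of them are at least 71. Those contribute at least 71 each and the other 12 − k at least 9 each.
So the total is at least 71k + 9(12 − k) = 108 + 62k. This must be ≤ 454, giving k ≤ 5.
k = 5 is achieved by 5 values at 71 and 7 at 9, total 418; add 36 to one value (staying below 71) to reach 454.

5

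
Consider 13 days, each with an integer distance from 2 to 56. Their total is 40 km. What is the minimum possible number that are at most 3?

6

Let j be the number exceeding 3. Then the total is ≥ 4·j + 2·(13 − j) = 26 + 2j.
So 2j ≤ 14 and j ≤ 7; hence at least 13 − 7 = 6 are ≤ 3.
Exactly 6 works: 6 values at 2 and 7 at 4 total 40.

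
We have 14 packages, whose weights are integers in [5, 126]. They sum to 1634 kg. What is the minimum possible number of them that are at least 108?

Each value short of 108 is at most 107, costing at least 126 − 107 = 19 against the maximum total of 1764.
We can afford to lose at most 1764 − 1634 = 130, so at most ⌊130/19⌋ = 6 fall short, and at least 8 are ≥ 108.
Exactly 8 works: 8 values at 126 and 6 at 107 total 1650; lower one of the high values by 16 (still ≥ 108) to hit 1634.

8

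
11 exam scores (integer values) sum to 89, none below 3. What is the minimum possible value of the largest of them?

9

Some value must be at least ⌈89/11⌉ = 9, since 11 × 8 = 88 < 89.
Achievable: 1 of them at 9 and 10 at 8 total 89.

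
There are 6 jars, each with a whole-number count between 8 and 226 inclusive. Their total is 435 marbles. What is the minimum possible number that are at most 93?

2

Let j be the number exceeding 93. Then the total is ≥ 94·j + 8·(6 − j) = 48 + 86j.
So 86j ≤ 387 and j ≤ 4; hence at least 6 − 4 = 2 are ≤ 93.
Exactly 2 works: 2 values at 8 and 4 at 94 total 392; raise one of the low values by 43 (still ≤ 93) to hit 435.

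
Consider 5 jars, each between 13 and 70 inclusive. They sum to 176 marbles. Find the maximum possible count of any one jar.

70

Maximizing one value means minimizing the remaining 4.
The other 4 contribute at least 4 × 13 = 52, leaving at most 176 − 52 = 124.
But each jar is capped at 70, so the maximum is 70.
Achievable: one at 70 and the other 4 totalling 106, which fits since 4 × 13 ≤ 106 ≤ 4 × 70.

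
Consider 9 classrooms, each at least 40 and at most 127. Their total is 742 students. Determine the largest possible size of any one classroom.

127

To make one classroom as large as possible, make the other 8 as small as possible.
The other 8 contribute at least 8 × 40 = 320, leaving at most 742 − 320 = 422.
But each classroom is capped at 127, so the maximum is 127.
Achievable: one at 127 and the other 8 totalling 615, which fits since 8 × 40 ≤ 615 ≤ 8 × 127.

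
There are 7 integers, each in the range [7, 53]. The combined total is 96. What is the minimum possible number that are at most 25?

Each value above 25 is at least 26, contributing at least 26 − 7 = 19 above the floor 7.
The sum exceeds the floor total 49 by 47, so at most ⌊47/19⌋ = 2 exceed 25, and at least 5 are ≤ 25.
Exactly 5 works: 5 values at 7 and 2 at 26 total 87; raise one of the low values by 9 (still ≤ 25) to hit 96.

5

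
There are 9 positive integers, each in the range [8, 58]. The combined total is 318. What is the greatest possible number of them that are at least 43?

7

Suppose k of them are at least 43. Those contribute at least 43 each and the other 9 − k at least 8 each.
So the total is at least 43k + 8(9 − k) = 72 + 35k. This must be ≤ 318, giving k ≤ 7.
k = 7 is achieved by 7 values at 43 and 2 at 8, total 317; add 1 to one value (staying below 43) to reach 318.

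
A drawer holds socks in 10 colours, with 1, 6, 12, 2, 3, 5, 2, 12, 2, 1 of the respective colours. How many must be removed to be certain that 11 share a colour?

43

In the worst case you take as many as possible of each colour without reaching 11: 1 + 6 + 10 + 2 + 3 + 5 + 2 + 10 + 2 + 1 = 42.
The next one must give 11 of some colour, so 42 + 1 = 43.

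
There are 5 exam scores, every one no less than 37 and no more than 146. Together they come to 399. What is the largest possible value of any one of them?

To make one score as large as possible, make the other 4 as small as possible.
The other 4 contribute at least 4 × 37 = 148, leaving at most 399 − 148 = 251.
But each score is capped at 146, so the maximum is 146.
Achievable: one at 146 and the other 4 totalling 253, which fits since 4 × 37 ≤ 253 ≤ 4 × 146.

146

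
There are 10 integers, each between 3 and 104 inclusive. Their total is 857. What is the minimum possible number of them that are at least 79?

If only k of them are at least 79, the other 10 − k are at most 78, so the total is at most k·104 + (10 − k)·78.
This must reach 857, so k·104 + (10 − k)·78 ≥ 857, giving k ≥ 3.
Exactly 3 works: 3 values at 104 and 7 at 78 total 858; lower one of the high values by 1 (still ≥ 79) to hit 857.

3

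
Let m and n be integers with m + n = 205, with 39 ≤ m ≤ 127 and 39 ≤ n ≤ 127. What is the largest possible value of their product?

For a fixed sum, the product mn is largest when m and n are as close as possible.
Taking m = 102 and n = 103 (both in [39, 127]) gives mn = 10506.

10506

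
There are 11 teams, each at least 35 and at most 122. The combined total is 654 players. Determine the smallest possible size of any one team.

35

Minimizing one value means maximizing the remaining 10.
The other 10 can take up 10 × 122 = 1220 ≥ 654 − 35, so one team can sit at its floor of 35.
Achievable: one at 35 and the other 10 totalling 619, which fits since 10 × 35 ≤ 619 ≤ 10 × 122.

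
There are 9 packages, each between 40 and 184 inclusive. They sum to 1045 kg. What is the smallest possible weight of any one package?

40

Minimizing one value means maximizing the remaining 8.
The other 8 can take up 8 × 184 = 1472 ≥ 1045 − 40, so one package can sit at its floor of 40.
Achievable: one at 40 and the other 8 totalling 1005, which fits since 8 × 40 ≤ 1005 ≤ 8 × 184.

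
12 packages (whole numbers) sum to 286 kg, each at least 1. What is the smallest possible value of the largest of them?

24

If every one of the 12 were at most 23, the total would be at most 12 × 23 = 276 < 286.
Taking 2 copies of 23 and 10 copies of 24 gives exactly 286, so 24 is attained.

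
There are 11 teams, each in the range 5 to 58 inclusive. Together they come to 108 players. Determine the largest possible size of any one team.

Maximizing one value means minimizing the remaining 10.
The other 10 contribute at least 10 × 5 = 50, leaving at most 108 − 50 = 58.
Since 58 ≤ 58, this is achievable: one at 58 and 10 at 5.

58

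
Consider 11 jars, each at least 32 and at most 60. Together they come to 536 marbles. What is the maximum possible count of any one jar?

60

Maximizing one value means minimizing the remaining 10.
The other 10 contribute at least 10 × 32 = 320, leaving at most 536 − 320 = 216.
But each jar is capped at 60, so the maximum is 60.
Achievable: one at 60 and the other 10 totalling 476, which fits since 10 × 32 ≤ 476 ≤ 10 × 60.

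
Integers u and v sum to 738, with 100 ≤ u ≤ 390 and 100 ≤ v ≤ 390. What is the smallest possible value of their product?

For a fixed sum, uv is smallest when u and v are as far apart as possible.
At the endpoint u = 348, v = 738 − 348 = 390, so uv = 348 × 390 = 135720.

135720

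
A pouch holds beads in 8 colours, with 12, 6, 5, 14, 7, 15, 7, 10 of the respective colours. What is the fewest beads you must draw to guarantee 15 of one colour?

76

In the worst case you take as many as possible of each colour without reaching 15: 12 + 6 + 5 + 14 + 7 + 14 + 7 + 10 = 75.
The next one must give 15 of some colour, so 75 + 1 = 76.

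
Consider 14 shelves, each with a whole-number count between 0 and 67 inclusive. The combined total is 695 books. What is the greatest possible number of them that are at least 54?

12

If k of the values are ≥ 54, the total is ≥ 54k + 0(14 − k).
Setting 54k + 0(14 − k) ≤ 695 gives 54k ≤ 695, so k ≤ 12.
k = 12 is achieved by 12 values at 54 and 2 at 0, total 648; add 47 to one value (staying below 54) to reach 695.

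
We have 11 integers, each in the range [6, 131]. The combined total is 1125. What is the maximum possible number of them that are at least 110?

Suppose k of them are at least 110. Those contribute at least 110 each and the other 11 − k at least 6 each.
So the total is at least 110k + 6(11 − k) = 66 + 104k. This must be ≤ 1125, giving k ≤ 10.
k = 10 is achieved by 10 values at 110 and 1 at 6, total 1106; add 19 to one value (staying below 110) to reach 1125.

10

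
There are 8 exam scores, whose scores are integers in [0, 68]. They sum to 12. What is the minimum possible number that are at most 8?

7

If only k of them are at most 8, the other 8 − k are at least 9, so the total is at least (8 − k)·9 + k·0.
This is ≤ 12, so (8 − k)·9 + 0k ≤ 12, which gives k ≥ 7.
Exactly 7 works: 7 values at 0 and 1 at 9 total 9; raise one of the low values by 3 (still ≤ 8) to hit 12.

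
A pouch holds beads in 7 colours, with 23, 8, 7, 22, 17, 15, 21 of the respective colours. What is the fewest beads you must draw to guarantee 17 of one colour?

95

In the worst case you take as many as possible of each colour without reaching 17: 16 + 8 + 7 + 16 + 16 + 15 + 16 = 94.
The next one must give 17 of some colour, so 94 + 1 = 95.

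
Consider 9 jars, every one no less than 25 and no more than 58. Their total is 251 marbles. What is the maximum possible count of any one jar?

51

Maximizing one value means minimizing the remaining 8.
The other 8 contribute at least 8 × 25 = 200, leaving at most 251 − 200 = 51.
Since 51 ≤ 58, this is achievable: one at 51 and 8 at 25.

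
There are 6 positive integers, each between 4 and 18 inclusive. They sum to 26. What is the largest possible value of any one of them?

6

To make one integer as large as possible, make the other 5 as small as possible.
The other 5 contribute at least 5 × 4 = 20, leaving at most 26 − 20 = 6.
Since 6 ≤ 18, this is achievable: one at 6 and 5 at 4.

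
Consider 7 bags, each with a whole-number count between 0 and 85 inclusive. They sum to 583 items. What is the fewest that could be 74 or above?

6

If only k of them are at least 74, the other 7 − k are at most 73, so the total is at most k·85 + (7 − k)·73.
This must reach 583, so k·85 + (7 − k)·73 ≥ 583, giving k ≥ 6.
Exactly 6 works: 6 values at 85 and 1 at 73 total 583.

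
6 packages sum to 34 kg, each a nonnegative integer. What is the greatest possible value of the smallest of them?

5

The 6 values sum to 34, so their minimum is at most ⌊34/6⌋ = 5.
Taking 2 copies of 5 and 4 copies of 6 gives exactly 34, so 5 is attained.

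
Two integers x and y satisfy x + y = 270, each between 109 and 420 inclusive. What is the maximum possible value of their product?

18225

With x + y fixed, xy peaks when the two are closest together.
Taking x = 135 and y = 135 (both in [109, 420]) gives xy = 18225.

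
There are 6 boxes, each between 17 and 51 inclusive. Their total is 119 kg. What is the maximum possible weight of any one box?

To make one box as large as possible, make the other 5 as small as possible.
The other 5 contribute at least 5 × 17 = 85, leaving at most 119 − 85 = 34.
Since 34 ≤ 51, this is achievable: one at 34 and 5 at 17.

34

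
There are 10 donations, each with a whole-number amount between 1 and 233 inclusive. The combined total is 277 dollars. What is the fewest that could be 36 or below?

If only k of them are at most 36, the other 10 − k are at least 37, so the total is at least (10 − k)·37 + k·1.
This is ≤ 277, so (10 − k)·37 + 1k ≤ 277, which gives k ≥ 3.
Exactly 3 works: 3 values at 1 and 7 at 37 total 262; raise one of the low values by 15 (still ≤ 36) to hit 277.

3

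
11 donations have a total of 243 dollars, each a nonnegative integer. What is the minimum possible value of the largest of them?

If every one of the 11 were at most 22, the total would be at most 11 × 22 = 242 < 243.
Achievable: 1 of them at 23 and 10 at 22 total 243.

23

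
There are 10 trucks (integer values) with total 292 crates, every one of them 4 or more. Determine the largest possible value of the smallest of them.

The average is 292/10 < 30, so some value is ≤ 29.
Achievable: 8 of them at 29 and 2 at 30 total 292.

29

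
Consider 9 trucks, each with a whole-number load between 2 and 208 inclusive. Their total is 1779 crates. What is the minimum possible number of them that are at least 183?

Suppose at most 9 − j of them reach 183; then j values are ≤ 182 and the rest ≤ 208.
The total is then ≤ 182·j + 208·(9 − j) = 1872 − 26j. For this to be ≥ 1779 we need j ≤ 3, so at least 9 − 3 = 6 must reach 183.
Exactly 6 works: 6 values at 208 and 3 at 182 total 1794; lower one of the high values by 15 (still ≥ 183) to hit 1779.

6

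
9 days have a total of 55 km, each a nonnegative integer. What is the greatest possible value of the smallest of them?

6

The 9 values sum to 55, so their minimum is at most ⌊55/9⌋ = 6.
Equality holds with 8 values of 6 and 1 value of 7.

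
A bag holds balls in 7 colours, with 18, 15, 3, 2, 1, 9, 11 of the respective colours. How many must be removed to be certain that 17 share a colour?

In the worst case you take as many as possible of each colour without reaching 17: 16 + 15 + 3 + 2 + 1 + 9 + 11 = 57.
The next one must give 17 of some colour, so 57 + 1 = 58.

58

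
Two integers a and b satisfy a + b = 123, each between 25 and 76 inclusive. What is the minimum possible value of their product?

For a fixed sum, ab is smallest when a and b are as far apart as possible.
The extreme feasible split is a = 47, b = 76, giving ab = 3572.

3572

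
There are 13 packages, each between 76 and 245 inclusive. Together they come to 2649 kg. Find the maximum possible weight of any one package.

To make one package as large as possible, make the other 12 as small as possible.
The other 12 contribute at least 12 × 76 = 912, leaving at most 2649 − 912 = 1737.
But each package is capped at 245, so the maximum is 245.
Achievable: one at 245 and the other 12 totalling 2404, which fits since 12 × 76 ≤ 2404 ≤ 12 × 245.

245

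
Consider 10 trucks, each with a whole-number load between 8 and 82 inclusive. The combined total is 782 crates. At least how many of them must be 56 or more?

9

Suppose at most 10 − j of them reach 56; then j values are ≤ 55 and the rest ≤ 82.
The total is then ≤ 55·j + 82·(10 − j) = 820 − 27j. For this to be ≥ 782 we need j ≤ 1, so at least 10 − 1 = 9 must reach 56.
Exactly 9 works: 9 values at 82 and 1 at 55 total 793; lower one of the high values by 11 (still ≥ 56) to hit 782.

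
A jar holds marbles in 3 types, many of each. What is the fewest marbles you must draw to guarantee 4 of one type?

10

In the worst case you draw 3 of each of the 3 types: 3 × 3 = 9.
One more forces 4 of some type, so 9 + 1 = 10.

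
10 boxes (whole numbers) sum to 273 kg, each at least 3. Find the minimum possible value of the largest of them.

28

Some value must be at least ⌈273/10⌉ = 28, since 10 × 27 = 270 < 273.
Equality holds with 3 values of 28 and 7 values of 27.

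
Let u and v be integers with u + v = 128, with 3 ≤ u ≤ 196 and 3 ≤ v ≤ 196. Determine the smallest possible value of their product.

Since u + v is fixed, pushing one of them to its bound minimizes the product.
The extreme feasible split is u = 3, v = 125, giving uv = 375.

375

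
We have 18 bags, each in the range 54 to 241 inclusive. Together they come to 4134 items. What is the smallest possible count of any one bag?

Minimizing one value means maximizing the remaining 17.
The other 17 can take up 17 × 241 = 4097 ≥ 4134 − 54, so one bag can sit at its floor of 54.
Achievable: one at 54 and the other 17 totalling 4080, which fits since 17 × 54 ≤ 4080 ≤ 17 × 241.

54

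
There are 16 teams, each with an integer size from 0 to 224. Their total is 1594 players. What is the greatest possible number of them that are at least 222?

If k of the values are ≥ 222, the total is ≥ 222k + 0(16 − k).
Setting 222k + 0(16 − k) ≤ 1594 gives 222k ≤ 1594, so k ≤ 7.
k = 7 is achieved by 7 values at 222 and 9 at 0, total 1554; add 40 to one value (staying below 222) to reach 1594.

7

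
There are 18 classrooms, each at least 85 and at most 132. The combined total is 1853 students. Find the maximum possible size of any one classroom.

132

To make one classroom as large as possible, make the other 17 as small as possible.
The other 17 contribute at least 17 × 85 = 1445, leaving at most 1853 − 1445 = 408.
But each classroom is capped at 132, so the maximum is 132.
Achievable: one at 132 and the other 17 totalling 1721, which fits since 17 × 85 ≤ 1721 ≤ 17 × 132.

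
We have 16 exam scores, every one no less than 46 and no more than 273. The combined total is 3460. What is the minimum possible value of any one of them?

46

To make one score as small as possible, make the other 15 as large as possible.
The other 15 can take up 15 × 273 = 4095 ≥ 3460 − 46, so one score can sit at its floor of 46.
Achievable: one at 46 and the other 15 totalling 3414, which fits since 15 × 46 ≤ 3414 ≤ 15 × 273.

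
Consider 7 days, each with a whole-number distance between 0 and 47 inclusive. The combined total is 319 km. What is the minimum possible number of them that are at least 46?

2

Each value short of 46 is at most 45, costing at least 47 − 45 = 2 against the maximum total of 329.
We can afford to lose at most 329 − 319 = 10, so at most ⌊10/2⌋ = 5 fall short, and at least 2 are ≥ 46.
Exactly 2 works: 2 values at 47 and 5 at 45 total 319.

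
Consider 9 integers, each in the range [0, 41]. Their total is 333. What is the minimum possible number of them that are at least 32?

Suppose at most 9 − j of them reach 32; then j values are ≤ 31 and the rest ≤ 41.
The total is then ≤ 31·j + 41·(9 − j) = 369 − 10j. For this to be ≥ 333 we need j ≤ 3, so at least 9 − 3 = 6 must reach 32.
Exactly 6 works: 6 values at 41 and 3 at 31 total 339; lower one of the high values by 6 (still ≥ 32) to hit 333.

6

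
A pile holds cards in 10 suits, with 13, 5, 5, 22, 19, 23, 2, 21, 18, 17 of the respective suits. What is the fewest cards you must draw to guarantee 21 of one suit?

In the worst case you take as many as possible of each suit without reaching 21: 13 + 5 + 5 + 20 + 19 + 20 + 2 + 20 + 18 + 17 = 139.
The next one must give 21 of some suit, so 139 + 1 = 140.

140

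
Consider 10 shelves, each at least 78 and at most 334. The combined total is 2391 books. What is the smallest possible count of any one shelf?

To make one shelf as small as possible, make the other 9 as large as possible.
The other 9 can take up 9 × 334 = 3006 ≥ 2391 − 78, so one shelf can sit at its floor of 78.
Achievable: one at 78 and the other 9 totalling 2313, which fits since 9 × 78 ≤ 2313 ≤ 9 × 334.

78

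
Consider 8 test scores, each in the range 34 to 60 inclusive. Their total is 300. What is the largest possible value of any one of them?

To make one score as large as possible, make the other 7 as small as possible.
The other 7 contribute at least 7 × 34 = 238, leaving at most 300 − 238 = 62.
But each score is capped at 60, so the maximum is 60.
Achievable: one at 60 and the other 7 totalling 240, which fits since 7 × 34 ≤ 240 ≤ 7 × 60.

60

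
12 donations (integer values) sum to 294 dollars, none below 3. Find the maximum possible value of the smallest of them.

24

The 12 values sum to 294, so their minimum is at most ⌊294/12⌋ = 24.
Achievable: 6 of them at 24 and 6 at 25 total 294.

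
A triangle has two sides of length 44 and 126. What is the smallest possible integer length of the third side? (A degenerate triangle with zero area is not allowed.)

83

The third side must exceed |44 − 126| = 82.
The smallest integer above 82 is 83.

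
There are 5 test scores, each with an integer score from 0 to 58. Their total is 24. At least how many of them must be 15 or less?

4

Let j be the number exceeding 15. Then the total is ≥ 16·j + 0·(5 − j) = 0 + 16j.
So 16j ≤ 24 and j ≤ 1; hence at least 5 − 1 = 4 are ≤ 15.
Exactly 4 works: 4 values at 0 and 1 at 16 total 16; raise one of the low values by 8 (still ≤ 15) to hit 24.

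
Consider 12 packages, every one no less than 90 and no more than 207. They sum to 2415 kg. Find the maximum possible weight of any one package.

To make one package as large as possible, make the other 11 as small as possible.
The other 11 contribute at least 11 × 90 = 990, leaving at most 2415 − 990 = 1425.
But each package is capped at 207, so the maximum is 207.
Achievable: one at 207 and the other 11 totalling 2208, which fits since 11 × 90 ≤ 2208 ≤ 11 × 207.

207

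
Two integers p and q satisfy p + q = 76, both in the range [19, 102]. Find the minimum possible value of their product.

1083

For a fixed sum, pq is smallest when p and q are as far apart as possible.
At the endpoint p = 19, q = 76 − 19 = 57, so pq = 19 × 57 = 1083.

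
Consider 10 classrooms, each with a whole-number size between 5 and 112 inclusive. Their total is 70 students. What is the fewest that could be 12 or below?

Let j be the number exceeding 12. Then the total is ≥ 13·j + 5·(10 − j) = 50 + 8j.
So 8j ≤ 20 and j ≤ 2; hence at least 10 − 2 = 8 are ≤ 12.
Exactly 8 works: 8 values at 5 and 2 at 13 total 66; raise one of the low values by 4 (still ≤ 12) to hit 70.

8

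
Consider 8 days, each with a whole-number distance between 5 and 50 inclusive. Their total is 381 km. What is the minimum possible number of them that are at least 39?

Each value short of 39 is at most 38, costing at least 50 − 38 = 12 against the maximum total of 400.
We can afford to lose at most 400 − 381 = 19, so at most ⌊19/12⌋ = 1 fall short, and at least 7 are ≥ 39.
Exactly 7 works: 7 values at 50 and 1 at 38 total 388; lower one of the high values by 7 (still ≥ 39) to hit 381.

7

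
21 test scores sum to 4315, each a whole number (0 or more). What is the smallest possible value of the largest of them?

206

The average is 4315/21 > 205, so not all 21 can be 205 or less; the largest is ≥ 206.
Taking 11 copies of 205 and 10 copies of 206 gives exactly 4315, so 206 is attained.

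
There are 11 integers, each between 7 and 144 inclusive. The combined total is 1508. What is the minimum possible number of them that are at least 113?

9

Suppose at most 11 − j of them reach 113; then j values are ≤ 112 and the rest ≤ 144.
The total is then ≤ 112·j + 144·(11 − j) = 1584 − 32j. For this to be ≥ 1508 we need j ≤ 2, so at least 11 − 2 = 9 must reach 113.
Exactly 9 works: 9 values at 144 and 2 at 112 total 1520; lower one of the high values by 12 (still ≥ 113) to hit 1508.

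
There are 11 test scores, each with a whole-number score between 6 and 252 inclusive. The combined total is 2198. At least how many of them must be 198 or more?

Each value short of 198 is at most 197, costing at least 252 − 197 = 55 against the maximum total of 2772.
We can afford to lose at most 2772 − 2198 = 574, so at most ⌊574/55⌋ = 10 fall short, and at least 1 are ≥ 198.
Exactly 1 works: 1 value at 252 and 10 at 197 total 2222; lower one of the high values by 24 (still ≥ 198) to hit 2198.

1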